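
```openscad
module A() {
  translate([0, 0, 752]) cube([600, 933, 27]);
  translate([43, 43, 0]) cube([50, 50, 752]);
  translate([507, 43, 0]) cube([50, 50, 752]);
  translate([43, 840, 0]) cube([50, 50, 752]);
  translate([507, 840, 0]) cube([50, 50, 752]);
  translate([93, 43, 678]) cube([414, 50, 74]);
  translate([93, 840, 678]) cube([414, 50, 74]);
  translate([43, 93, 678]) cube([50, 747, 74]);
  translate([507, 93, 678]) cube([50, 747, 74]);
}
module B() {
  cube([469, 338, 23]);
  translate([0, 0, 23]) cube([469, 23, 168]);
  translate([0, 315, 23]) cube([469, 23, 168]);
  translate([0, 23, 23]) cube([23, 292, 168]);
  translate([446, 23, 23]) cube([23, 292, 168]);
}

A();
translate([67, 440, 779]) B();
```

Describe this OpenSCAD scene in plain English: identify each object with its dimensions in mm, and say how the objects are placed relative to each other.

A is a table with a 600×933 mm rectangular top, 27 mm thick, top surface at z = 779 mm, supported by four 50×50 mm square legs, each inset 43 mm from the nearest pair of top edges, running from the floor. Four apron rails, 50 mm thick and 74 mm tall, run between adjacent legs with their top edges flush with the underside of the top and their outer faces flush with the legs' outer faces.

B is an open storage box with external size 469×338×191 mm and wall thickness 23 mm (the base is also 23 mm thick). The base covers the whole footprint; the four walls stand on the base, with the y-facing walls full-width and the x-facing walls fitting between their inner faces.

The open box is on top of the table.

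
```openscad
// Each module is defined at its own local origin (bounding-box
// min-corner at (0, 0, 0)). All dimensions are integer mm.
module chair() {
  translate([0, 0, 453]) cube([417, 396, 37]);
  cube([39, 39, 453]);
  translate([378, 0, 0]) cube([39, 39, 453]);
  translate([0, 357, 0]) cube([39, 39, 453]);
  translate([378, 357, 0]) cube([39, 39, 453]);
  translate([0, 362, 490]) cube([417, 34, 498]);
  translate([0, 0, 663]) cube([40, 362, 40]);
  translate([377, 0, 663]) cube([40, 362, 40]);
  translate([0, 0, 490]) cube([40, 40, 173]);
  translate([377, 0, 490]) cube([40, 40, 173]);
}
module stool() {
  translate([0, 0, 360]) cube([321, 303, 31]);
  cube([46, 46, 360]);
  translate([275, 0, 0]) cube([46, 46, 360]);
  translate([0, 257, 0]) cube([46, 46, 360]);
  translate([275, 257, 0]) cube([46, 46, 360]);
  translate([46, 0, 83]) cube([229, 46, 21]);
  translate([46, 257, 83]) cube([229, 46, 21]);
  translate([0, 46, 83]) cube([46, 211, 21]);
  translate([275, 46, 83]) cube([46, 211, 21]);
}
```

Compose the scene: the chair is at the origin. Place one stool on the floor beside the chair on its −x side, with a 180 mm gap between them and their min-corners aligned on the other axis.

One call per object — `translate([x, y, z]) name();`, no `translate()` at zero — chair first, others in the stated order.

chair();
translate([-501, 0, 0]) stool();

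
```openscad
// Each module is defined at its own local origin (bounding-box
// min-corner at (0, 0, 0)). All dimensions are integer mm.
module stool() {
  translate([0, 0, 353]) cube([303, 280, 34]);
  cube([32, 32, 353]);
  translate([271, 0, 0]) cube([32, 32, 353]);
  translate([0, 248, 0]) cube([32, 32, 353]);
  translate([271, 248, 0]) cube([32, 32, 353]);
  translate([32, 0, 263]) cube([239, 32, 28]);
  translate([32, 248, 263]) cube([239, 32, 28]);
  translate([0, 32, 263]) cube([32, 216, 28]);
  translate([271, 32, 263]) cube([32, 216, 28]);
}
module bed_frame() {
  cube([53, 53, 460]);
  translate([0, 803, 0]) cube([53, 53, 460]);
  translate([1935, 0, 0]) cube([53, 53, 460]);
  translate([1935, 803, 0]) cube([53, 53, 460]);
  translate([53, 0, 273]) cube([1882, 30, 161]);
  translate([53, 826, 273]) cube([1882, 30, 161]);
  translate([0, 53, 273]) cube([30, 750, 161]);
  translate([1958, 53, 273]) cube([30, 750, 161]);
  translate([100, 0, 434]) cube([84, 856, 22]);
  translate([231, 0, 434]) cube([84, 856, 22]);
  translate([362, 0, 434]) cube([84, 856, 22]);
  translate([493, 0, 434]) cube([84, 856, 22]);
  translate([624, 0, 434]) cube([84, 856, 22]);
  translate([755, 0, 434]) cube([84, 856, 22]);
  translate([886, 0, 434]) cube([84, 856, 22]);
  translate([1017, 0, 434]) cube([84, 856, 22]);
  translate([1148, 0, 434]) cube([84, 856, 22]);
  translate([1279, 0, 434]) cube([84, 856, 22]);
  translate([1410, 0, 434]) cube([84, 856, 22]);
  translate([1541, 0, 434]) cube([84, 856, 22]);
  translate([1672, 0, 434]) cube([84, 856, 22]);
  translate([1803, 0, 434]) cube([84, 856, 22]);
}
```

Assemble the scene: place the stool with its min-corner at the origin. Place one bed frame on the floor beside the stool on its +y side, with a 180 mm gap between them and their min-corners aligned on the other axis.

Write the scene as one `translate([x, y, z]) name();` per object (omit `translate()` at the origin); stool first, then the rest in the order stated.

stool();
translate([0, 460, 0]) bed_frame();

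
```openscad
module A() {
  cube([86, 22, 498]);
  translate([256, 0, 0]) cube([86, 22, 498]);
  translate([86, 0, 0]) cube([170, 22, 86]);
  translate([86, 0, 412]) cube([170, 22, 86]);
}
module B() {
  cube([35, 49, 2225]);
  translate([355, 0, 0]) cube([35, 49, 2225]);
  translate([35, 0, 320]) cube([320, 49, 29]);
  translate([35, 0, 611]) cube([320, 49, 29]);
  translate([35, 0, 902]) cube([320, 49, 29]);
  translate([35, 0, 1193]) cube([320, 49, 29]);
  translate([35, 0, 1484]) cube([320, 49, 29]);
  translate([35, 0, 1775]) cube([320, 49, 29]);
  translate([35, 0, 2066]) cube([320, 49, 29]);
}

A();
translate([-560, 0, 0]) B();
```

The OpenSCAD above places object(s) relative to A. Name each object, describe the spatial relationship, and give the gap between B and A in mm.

A is a picture frame. B is a ladder. The ladder is on the floor beside the picture frame on its −x side. The gap between the ladder and the picture frame is 170 mm.

The ladder's nearest face is 170 mm from the picture frame's −x face.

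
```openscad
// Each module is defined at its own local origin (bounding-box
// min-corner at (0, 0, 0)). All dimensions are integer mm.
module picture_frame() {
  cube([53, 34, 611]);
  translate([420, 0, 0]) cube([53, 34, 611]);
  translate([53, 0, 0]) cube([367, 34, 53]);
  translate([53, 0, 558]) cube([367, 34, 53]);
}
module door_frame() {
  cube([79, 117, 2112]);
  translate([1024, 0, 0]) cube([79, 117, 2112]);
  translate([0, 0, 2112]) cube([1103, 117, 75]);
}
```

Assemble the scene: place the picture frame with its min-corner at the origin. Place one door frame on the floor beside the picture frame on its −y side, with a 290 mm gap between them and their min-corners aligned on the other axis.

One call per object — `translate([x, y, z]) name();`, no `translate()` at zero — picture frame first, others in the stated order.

picture_frame();
translate([0, -407, 0]) door_frame();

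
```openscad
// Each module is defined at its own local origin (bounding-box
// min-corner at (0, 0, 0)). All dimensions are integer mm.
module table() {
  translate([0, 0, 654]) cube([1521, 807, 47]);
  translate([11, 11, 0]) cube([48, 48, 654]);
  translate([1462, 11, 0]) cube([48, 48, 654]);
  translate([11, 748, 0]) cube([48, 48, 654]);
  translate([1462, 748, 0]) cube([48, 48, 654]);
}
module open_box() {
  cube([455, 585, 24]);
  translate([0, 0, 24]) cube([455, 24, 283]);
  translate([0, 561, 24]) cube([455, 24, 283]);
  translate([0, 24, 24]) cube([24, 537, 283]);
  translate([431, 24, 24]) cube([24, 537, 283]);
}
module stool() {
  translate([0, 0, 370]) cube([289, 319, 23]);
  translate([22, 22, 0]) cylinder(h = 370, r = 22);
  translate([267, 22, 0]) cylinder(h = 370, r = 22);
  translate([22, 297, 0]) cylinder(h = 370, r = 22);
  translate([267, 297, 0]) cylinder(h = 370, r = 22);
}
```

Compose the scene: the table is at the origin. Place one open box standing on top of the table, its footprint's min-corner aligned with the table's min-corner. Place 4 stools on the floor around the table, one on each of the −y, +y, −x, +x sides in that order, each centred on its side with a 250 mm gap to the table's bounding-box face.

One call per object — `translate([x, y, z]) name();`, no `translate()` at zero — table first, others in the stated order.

table();
translate([0, 0, 701]) open_box();
translate([616, -569, 0]) stool();
translate([616, 1057, 0]) stool();
translate([-539, 244, 0]) stool();
translate([1771, 244, 0]) stool();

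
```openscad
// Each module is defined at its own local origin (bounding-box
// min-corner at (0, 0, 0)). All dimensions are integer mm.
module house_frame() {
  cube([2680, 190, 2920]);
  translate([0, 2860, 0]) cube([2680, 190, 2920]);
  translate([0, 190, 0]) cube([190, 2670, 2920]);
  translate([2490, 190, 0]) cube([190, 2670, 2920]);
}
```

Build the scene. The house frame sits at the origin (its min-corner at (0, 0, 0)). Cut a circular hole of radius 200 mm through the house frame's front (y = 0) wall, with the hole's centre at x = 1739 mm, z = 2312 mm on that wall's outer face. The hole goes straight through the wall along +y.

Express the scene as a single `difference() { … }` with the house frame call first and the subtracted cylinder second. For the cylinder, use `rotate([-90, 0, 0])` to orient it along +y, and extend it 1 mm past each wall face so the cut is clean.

difference() {
  house_frame();
  translate([1739, -1, 2312]) rotate([-90, 0, 0]) cylinder(h = 192, r = 200);
}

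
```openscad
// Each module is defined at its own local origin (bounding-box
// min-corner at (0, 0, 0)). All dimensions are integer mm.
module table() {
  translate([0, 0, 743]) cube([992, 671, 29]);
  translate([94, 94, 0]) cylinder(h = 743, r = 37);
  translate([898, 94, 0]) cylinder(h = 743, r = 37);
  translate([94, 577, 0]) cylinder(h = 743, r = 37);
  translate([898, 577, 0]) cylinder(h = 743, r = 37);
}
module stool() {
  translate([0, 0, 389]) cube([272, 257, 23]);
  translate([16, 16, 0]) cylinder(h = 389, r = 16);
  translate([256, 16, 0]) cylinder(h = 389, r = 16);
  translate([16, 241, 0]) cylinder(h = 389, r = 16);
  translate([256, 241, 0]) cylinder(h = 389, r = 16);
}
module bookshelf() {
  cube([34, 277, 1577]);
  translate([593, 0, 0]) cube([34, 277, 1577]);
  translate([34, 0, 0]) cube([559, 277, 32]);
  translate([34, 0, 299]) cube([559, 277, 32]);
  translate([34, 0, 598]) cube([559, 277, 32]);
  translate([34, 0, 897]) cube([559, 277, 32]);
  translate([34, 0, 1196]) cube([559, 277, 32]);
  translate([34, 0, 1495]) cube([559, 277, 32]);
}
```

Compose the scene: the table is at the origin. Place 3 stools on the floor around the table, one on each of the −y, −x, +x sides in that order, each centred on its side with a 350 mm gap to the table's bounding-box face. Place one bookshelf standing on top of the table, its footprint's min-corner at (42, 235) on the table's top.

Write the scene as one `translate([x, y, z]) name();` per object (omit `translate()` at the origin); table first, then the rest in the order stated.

table();
translate([360, -607, 0]) stool();
translate([-622, 207, 0]) stool();
translate([1342, 207, 0]) stool();
translate([42, 235, 772]) bookshelf();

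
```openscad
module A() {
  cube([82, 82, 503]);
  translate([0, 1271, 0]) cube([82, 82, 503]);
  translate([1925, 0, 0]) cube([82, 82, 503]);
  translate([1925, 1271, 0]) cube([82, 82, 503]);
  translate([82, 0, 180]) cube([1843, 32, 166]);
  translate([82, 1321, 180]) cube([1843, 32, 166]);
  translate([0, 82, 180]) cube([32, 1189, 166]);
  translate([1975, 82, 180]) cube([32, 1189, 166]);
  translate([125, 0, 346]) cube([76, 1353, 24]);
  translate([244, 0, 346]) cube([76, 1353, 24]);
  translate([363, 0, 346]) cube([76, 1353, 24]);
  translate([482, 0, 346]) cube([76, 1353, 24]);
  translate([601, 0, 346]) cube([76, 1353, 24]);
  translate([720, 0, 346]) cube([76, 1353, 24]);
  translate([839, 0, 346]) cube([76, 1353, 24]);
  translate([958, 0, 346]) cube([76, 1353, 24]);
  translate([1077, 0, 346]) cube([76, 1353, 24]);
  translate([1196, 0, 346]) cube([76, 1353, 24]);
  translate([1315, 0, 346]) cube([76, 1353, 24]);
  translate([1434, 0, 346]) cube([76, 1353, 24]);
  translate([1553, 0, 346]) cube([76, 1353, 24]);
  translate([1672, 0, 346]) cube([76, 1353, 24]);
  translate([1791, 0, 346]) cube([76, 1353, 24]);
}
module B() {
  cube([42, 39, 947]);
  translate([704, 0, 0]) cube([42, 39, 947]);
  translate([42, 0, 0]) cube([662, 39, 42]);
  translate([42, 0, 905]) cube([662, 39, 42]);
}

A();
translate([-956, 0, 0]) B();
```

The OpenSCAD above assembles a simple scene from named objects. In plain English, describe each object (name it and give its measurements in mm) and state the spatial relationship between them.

A is a bed frame 2007 mm long (x) by 1353 mm wide (y). Four 82×82 mm corner posts, 503 mm tall, at the corners of the footprint. Four rails of 32 mm thickness and 166 mm height run between adjacent posts with their undersides at z = 180 mm, their outer faces flush with the outside of the frame (the two x-running rails run between the posts' inner faces; the two y-running rails run between the posts' inner faces). 15 slats, each 76 mm wide (x) and 24 mm thick, lie across the top of the two x-running rails, running the full 1353 mm width of the frame in y; the slats are evenly spaced along x between the inner faces of the end posts with equal gaps (rounded down to the nearest mm) at the −x end and between each pair — any rounding remainder accumulates at the +x end.

B is a picture frame with a 662×863 mm rectangular opening (x by z) and a uniform 42 mm border on every side. Frame depth is 39 mm along y. It is built from two vertical stiles running the full outside height and two horizontal rails spanning the gap between the stiles.

The picture frame is on the floor beside the bed frame on its −x side.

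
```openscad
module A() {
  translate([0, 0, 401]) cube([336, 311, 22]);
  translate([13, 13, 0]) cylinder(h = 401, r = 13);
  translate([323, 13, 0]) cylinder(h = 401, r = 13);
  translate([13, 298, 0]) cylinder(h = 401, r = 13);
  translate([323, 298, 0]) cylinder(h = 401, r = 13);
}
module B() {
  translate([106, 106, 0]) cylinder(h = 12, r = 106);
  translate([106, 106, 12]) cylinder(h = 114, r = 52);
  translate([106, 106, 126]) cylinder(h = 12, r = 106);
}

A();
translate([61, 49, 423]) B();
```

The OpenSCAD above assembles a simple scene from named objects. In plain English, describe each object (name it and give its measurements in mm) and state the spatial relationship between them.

A is a simple wooden stool: a rectangular seat 336 mm (x) by 311 mm (y), 22 mm thick, top face at z = 423 mm, on four round legs, each 26 mm in diameter. The legs rest on z = 0, each leg's axis is inset half a diameter from the nearest pair of seat edges (so the leg's bounding box is flush with the corner).

B is a spool: two coaxial disc flanges of radius 106 mm and thickness 12 mm, joined by a core cylinder of radius 52 mm and height 114 mm. The lower flange rests on z = 0 and the three cylinders share a vertical axis.

The spool is on top of the stool.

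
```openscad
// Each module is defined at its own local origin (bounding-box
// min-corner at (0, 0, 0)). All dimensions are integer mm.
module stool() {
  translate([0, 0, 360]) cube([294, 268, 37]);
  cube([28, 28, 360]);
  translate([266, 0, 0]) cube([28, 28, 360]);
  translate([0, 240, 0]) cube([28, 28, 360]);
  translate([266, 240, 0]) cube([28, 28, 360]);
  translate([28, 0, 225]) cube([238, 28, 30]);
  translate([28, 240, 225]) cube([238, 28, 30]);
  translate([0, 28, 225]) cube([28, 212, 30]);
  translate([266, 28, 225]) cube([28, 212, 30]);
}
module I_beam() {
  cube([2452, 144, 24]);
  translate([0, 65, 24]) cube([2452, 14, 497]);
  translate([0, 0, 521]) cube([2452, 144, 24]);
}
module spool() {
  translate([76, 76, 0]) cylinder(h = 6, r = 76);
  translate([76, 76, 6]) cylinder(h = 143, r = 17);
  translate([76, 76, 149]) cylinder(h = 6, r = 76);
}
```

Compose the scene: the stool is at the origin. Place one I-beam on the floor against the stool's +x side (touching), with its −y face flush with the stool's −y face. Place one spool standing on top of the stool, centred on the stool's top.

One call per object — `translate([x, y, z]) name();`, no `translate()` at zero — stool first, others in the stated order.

stool();
translate([294, 0, 0]) I_beam();
translate([71, 58, 397]) spool();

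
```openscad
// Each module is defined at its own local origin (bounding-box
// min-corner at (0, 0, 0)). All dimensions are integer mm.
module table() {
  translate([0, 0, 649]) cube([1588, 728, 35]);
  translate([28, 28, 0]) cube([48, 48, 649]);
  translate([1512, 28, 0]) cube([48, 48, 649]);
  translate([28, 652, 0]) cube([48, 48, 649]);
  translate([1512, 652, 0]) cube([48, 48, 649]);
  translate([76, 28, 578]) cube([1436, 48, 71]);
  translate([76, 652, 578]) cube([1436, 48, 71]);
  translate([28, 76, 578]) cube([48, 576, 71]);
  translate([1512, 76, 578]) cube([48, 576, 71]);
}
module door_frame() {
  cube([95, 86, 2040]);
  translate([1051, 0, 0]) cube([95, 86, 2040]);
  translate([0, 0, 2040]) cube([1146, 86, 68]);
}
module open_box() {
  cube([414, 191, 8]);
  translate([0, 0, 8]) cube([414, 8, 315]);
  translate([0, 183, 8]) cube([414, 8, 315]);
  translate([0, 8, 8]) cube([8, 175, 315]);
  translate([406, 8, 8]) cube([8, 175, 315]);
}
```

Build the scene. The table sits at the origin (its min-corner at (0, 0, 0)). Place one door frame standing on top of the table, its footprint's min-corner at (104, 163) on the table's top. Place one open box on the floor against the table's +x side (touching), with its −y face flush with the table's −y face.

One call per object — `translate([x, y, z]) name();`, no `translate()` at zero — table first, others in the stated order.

table();
translate([104, 163, 684]) door_frame();
translate([1588, 0, 0]) open_box();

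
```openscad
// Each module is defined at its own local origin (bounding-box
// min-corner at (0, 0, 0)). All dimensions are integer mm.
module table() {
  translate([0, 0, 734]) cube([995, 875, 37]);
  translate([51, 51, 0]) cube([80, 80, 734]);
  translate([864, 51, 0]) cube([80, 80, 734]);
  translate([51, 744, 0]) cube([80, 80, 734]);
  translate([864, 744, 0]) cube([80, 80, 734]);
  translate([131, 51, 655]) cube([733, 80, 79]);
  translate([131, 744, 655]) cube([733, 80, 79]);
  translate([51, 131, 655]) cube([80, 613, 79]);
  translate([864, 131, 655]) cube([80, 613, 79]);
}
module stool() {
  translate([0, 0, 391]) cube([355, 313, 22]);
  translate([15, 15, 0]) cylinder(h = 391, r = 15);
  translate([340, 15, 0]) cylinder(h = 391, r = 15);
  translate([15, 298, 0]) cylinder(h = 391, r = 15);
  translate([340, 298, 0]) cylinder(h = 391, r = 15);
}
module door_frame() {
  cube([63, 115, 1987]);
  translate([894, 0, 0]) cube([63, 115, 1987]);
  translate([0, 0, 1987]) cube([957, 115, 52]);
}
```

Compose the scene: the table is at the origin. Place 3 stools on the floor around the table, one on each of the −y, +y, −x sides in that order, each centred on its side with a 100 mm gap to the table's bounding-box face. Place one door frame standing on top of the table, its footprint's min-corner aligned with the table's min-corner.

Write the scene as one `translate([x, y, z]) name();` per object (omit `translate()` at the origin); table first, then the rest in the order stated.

table();
translate([320, -413, 0]) stool();
translate([320, 975, 0]) stool();
translate([-455, 281, 0]) stool();
translate([0, 0, 771]) door_frame();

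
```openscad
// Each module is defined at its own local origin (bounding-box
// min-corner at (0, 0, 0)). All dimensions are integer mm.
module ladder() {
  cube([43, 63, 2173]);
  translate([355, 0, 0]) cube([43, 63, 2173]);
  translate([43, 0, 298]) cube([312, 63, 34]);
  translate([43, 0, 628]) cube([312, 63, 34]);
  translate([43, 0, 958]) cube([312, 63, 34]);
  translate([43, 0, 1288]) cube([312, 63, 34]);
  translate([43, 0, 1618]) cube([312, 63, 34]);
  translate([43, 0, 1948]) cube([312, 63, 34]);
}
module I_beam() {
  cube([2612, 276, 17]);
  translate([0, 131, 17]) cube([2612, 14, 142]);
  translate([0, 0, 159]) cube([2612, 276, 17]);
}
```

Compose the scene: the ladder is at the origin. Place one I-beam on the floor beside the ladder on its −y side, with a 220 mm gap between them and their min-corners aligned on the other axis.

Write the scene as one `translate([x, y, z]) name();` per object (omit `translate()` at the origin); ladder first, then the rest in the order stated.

ladder();
translate([0, -496, 0]) I_beam();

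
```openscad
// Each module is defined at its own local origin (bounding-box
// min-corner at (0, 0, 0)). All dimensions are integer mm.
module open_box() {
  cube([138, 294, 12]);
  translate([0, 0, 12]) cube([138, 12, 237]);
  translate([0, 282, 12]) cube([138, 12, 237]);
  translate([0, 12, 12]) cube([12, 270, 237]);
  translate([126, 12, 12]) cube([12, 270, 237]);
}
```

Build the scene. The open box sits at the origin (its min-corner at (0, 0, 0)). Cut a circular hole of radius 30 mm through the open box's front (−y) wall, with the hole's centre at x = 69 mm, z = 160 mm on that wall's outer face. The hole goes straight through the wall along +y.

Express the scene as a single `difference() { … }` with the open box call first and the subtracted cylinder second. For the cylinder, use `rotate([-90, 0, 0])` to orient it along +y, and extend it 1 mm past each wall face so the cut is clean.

difference() {
  open_box();
  translate([69, -1, 160]) rotate([-90, 0, 0]) cylinder(h = 14, r = 30);
}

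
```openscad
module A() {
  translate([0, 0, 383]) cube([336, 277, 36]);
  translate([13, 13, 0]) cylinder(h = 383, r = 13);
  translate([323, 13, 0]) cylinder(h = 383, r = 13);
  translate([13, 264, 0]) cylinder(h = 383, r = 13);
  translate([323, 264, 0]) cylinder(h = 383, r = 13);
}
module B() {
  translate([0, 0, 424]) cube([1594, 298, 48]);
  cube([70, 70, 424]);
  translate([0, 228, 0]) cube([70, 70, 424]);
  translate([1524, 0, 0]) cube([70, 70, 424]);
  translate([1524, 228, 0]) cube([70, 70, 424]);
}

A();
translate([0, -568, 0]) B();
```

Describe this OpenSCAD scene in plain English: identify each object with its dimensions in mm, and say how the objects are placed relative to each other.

A is a four-legged stool. The seat is 336×277 mm, 36 mm thick, top at z = 419 mm. It stands on four round legs, each 26 mm in diameter, from z = 0 to the seat underside, each leg's axis is inset half a diameter from the nearest pair of seat edges (so the leg's bounding box is flush with the corner).

B is a bench: a 1594×298 mm seat slab, 48 mm thick, top at z = 472 mm, on four 70×70 mm square legs flush with the seat corners and standing on z = 0.

The bench is on the floor beside the stool on its −y side.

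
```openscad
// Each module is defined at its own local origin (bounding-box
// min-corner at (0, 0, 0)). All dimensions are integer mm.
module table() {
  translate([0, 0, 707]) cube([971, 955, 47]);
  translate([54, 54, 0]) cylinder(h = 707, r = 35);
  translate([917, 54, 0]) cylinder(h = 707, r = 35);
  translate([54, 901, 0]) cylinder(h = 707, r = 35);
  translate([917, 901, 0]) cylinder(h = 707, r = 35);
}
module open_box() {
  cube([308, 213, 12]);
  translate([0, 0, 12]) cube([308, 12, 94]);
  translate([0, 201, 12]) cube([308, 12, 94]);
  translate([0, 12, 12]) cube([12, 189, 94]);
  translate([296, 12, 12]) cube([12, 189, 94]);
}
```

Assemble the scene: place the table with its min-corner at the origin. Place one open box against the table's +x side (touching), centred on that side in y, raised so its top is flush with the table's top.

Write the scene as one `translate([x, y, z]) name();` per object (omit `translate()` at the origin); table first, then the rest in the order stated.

table();
translate([971, 371, 648]) open_box();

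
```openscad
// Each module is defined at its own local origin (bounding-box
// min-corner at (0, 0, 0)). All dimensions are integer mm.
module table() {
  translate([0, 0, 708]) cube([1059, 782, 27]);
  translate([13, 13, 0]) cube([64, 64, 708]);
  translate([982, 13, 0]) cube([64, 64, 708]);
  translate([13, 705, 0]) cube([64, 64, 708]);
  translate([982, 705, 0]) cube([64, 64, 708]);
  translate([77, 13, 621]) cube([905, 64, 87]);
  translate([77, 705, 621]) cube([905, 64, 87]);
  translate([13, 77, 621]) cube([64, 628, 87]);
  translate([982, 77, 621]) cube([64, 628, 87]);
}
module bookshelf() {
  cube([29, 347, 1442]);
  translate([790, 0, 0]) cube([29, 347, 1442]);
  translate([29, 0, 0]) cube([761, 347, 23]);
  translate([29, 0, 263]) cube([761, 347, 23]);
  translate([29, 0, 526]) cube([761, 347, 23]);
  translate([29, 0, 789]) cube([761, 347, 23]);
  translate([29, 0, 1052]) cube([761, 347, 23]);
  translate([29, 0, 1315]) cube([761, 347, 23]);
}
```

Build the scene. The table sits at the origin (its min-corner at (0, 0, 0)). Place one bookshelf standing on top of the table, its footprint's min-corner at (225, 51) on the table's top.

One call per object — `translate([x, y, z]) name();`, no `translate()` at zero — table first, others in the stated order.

table();
translate([225, 51, 735]) bookshelf();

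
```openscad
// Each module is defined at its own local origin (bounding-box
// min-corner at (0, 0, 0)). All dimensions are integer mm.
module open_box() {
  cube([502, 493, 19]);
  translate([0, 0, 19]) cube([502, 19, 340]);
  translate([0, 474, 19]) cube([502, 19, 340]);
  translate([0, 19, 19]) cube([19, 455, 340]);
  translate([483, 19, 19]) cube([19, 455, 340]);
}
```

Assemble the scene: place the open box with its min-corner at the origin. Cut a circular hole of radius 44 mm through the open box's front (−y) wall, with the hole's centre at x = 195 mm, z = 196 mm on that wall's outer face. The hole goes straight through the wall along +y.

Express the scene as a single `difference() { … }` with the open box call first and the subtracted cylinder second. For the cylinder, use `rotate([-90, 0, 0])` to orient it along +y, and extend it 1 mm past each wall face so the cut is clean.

difference() {
  open_box();
  translate([195, -1, 196]) rotate([-90, 0, 0]) cylinder(h = 21, r = 44);
}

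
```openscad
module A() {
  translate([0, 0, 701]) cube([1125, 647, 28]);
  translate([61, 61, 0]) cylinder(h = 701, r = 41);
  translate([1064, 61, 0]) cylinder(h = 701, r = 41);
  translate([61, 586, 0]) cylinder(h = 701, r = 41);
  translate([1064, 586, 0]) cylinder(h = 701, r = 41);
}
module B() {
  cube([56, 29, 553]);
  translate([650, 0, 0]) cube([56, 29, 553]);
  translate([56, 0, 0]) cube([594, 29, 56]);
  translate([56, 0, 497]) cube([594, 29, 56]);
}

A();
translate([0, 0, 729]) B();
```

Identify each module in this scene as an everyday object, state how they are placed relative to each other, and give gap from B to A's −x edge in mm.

The picture frame's min-x is at 0; the table's min-x is 0; gap = 0 mm.

A is a table. B is a picture frame. The picture frame is on top of the table. The gap from the picture frame to the table's −x edge is 0 mm.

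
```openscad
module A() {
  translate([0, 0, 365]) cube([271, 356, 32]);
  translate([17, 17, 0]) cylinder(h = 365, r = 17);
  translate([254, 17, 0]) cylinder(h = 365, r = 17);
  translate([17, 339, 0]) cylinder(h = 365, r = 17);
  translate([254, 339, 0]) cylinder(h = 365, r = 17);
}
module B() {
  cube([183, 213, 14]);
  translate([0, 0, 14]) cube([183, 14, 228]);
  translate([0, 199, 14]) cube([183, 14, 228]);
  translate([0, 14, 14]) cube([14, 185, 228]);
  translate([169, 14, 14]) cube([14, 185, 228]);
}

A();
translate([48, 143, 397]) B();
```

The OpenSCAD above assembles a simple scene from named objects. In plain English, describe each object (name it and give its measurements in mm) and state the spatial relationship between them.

A is a four-legged stool. The seat is a 271×356×32 mm slab whose top surface is at z = 397 mm; four round legs, each 34 mm in diameter, run from the floor (z = 0) to the underside of the seat, each leg's axis is inset half a diameter from the nearest pair of seat edges (so the leg's bounding box is flush with the corner).

B is an open-topped rectangular box: outside dimensions 183×213×242 mm, with a uniform wall and base thickness of 14 mm. The base is a full 183×213 slab on the floor; four walls sit on top of the base. The front and back walls (the −y and +y sides) span the full width; the two side walls fit between them.

The open box is on top of the stool.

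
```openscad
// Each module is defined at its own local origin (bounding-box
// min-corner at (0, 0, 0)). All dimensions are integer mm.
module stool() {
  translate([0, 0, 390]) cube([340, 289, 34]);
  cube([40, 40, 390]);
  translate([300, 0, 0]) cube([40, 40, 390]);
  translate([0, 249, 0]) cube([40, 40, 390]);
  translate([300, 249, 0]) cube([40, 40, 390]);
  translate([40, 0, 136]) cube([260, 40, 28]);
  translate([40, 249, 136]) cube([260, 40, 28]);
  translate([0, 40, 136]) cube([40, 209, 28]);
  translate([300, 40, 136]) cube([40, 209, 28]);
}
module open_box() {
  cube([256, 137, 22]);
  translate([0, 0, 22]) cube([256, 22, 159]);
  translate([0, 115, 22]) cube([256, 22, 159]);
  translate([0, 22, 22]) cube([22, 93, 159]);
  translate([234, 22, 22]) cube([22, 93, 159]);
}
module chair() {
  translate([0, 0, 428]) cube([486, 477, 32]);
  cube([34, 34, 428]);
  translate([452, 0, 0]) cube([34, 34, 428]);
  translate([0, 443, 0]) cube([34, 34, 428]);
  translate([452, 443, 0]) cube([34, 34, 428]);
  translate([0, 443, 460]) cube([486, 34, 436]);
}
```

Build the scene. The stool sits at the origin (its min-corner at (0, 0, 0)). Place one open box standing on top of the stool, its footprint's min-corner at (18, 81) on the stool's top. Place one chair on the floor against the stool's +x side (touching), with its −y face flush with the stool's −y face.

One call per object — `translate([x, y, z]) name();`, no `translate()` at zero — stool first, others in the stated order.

stool();
translate([18, 81, 424]) open_box();
translate([340, 0, 0]) chair();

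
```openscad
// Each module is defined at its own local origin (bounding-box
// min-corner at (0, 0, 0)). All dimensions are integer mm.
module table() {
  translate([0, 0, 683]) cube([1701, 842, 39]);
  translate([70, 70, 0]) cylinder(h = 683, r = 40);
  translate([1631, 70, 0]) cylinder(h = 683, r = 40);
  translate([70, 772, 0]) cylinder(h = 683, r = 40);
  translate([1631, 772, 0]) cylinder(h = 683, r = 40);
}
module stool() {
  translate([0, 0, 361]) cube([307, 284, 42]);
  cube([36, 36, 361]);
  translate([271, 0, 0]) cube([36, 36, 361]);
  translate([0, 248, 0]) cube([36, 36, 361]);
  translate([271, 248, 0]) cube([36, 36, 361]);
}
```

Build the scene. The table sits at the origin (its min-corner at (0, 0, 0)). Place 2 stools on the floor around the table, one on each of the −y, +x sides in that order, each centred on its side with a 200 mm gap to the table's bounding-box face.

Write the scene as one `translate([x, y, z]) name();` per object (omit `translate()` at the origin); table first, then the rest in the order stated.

table();
translate([697, -484, 0]) stool();
translate([1901, 279, 0]) stool();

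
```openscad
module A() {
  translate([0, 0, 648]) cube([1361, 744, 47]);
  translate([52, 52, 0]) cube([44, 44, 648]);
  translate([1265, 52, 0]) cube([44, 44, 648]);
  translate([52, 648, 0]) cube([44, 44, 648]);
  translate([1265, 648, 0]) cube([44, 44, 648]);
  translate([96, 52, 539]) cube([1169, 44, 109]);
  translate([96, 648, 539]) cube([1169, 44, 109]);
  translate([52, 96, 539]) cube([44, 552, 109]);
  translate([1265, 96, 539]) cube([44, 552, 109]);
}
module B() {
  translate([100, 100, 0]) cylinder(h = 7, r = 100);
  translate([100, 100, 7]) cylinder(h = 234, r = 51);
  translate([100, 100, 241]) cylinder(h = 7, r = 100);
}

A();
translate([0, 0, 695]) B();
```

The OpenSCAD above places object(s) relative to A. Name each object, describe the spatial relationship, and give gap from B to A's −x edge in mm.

A is a table. B is a spool. The spool is on top of the table. The gap from the spool to the table's −x edge is 0 mm.

The spool's min-x is at 0; the table's min-x is 0; gap = 0 mm.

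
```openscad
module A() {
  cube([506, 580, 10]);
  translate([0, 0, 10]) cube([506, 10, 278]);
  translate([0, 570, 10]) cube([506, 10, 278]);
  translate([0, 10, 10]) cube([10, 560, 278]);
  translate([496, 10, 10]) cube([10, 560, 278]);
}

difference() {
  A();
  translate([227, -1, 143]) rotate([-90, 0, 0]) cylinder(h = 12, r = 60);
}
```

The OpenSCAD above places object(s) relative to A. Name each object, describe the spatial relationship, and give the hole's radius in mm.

A is an open box. The open box has a circular hole through its front wall. The hole's radius is 60 mm.

The subtracted cylinder has r = 60 mm.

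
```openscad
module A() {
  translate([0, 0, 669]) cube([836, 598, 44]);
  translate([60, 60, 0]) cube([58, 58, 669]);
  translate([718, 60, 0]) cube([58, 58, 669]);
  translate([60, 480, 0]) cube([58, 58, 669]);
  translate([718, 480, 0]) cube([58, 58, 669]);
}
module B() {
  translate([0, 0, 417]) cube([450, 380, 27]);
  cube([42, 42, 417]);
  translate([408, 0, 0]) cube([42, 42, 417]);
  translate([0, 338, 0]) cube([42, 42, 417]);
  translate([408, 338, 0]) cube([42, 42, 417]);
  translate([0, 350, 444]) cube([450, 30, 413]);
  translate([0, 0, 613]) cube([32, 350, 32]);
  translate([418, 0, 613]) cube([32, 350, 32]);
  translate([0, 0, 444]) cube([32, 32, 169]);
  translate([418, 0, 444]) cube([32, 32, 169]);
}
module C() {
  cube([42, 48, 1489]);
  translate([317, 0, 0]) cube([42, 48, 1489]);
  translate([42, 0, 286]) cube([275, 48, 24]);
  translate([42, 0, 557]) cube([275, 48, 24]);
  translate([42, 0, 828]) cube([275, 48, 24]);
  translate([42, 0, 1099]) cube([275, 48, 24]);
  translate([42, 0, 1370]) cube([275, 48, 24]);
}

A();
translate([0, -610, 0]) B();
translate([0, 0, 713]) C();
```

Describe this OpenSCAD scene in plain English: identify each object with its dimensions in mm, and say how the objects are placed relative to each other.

A is a table with a 836×598 mm rectangular top, 44 mm thick, top surface at z = 713 mm, supported by four 58×58 mm square legs, each inset 60 mm from the nearest pair of top edges, running from the floor.

B is a chair. The seat is a 450×380×27 mm slab with its top at z = 444 mm, on four 42×42 mm corner legs (flush with the seat edges, standing on z = 0). A flat backrest 30 mm thick, 413 mm tall, spans the full seat width and rises from the seat top along its +y edge, rear face flush with the rear of the seat. Two armrests of 32×32 mm section run along each side from the seat's front edge to the front of the backrest, top faces 201 mm above the seat top and outer faces flush with the seat's x-edges; a 32×32 mm post under the front of each armrest stands on the seat at the front corner.

C is a wooden ladder with two side rails of 42×48 mm section and 1489 mm height, set 359 mm apart overall. Between them run 5 rectangular rungs (48 mm deep, 24 mm thick), front faces flush with the rails' −y face. The bottom of the first rung is 286 mm above the floor and each subsequent rung is 271 mm higher than the one below.

The chair is on the floor beside the table on its −y side. The ladder is on top of the table.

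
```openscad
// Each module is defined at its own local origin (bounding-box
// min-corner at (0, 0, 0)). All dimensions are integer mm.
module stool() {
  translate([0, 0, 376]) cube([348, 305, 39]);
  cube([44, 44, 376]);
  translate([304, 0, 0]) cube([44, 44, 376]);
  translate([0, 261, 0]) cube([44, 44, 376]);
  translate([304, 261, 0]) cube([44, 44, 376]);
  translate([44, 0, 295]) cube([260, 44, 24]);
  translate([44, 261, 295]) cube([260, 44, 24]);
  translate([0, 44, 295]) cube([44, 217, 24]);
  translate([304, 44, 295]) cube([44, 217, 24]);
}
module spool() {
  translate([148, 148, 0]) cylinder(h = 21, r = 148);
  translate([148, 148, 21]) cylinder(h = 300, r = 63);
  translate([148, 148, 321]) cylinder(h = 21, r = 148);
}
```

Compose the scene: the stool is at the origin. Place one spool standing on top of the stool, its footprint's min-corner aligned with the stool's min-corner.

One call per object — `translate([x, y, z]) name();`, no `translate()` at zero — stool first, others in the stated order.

stool();
translate([0, 0, 415]) spool();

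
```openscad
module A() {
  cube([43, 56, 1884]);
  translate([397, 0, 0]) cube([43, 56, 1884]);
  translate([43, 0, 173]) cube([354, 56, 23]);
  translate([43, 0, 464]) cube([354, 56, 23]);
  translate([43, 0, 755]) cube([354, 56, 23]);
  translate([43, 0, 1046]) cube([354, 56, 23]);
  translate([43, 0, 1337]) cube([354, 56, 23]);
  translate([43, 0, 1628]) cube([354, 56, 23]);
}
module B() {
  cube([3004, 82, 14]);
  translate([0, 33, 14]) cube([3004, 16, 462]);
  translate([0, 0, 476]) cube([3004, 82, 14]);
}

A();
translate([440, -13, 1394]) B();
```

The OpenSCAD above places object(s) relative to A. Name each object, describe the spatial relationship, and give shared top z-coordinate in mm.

Both tops at z = 1884 mm.

A is a ladder. B is an I-beam. The I-beam is beside the ladder with their tops flush at z = 1884. The shared top z-coordinate is 1884 mm.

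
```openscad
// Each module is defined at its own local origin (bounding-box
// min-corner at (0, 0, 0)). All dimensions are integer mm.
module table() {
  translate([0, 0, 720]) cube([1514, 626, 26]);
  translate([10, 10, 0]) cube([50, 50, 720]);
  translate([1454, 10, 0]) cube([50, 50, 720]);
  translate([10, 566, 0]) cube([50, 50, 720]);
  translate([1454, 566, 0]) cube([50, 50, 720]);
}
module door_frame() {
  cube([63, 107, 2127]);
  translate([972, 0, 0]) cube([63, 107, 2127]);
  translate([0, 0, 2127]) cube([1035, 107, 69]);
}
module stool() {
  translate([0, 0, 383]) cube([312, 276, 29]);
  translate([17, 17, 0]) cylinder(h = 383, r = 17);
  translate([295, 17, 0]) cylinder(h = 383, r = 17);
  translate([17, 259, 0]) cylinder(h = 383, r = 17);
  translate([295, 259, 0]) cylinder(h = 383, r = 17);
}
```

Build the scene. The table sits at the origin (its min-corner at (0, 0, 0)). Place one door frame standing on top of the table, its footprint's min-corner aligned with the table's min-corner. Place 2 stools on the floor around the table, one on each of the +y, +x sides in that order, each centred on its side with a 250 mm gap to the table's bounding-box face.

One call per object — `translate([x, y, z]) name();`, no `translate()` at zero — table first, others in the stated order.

table();
translate([0, 0, 746]) door_frame();
translate([601, 876, 0]) stool();
translate([1764, 175, 0]) stool();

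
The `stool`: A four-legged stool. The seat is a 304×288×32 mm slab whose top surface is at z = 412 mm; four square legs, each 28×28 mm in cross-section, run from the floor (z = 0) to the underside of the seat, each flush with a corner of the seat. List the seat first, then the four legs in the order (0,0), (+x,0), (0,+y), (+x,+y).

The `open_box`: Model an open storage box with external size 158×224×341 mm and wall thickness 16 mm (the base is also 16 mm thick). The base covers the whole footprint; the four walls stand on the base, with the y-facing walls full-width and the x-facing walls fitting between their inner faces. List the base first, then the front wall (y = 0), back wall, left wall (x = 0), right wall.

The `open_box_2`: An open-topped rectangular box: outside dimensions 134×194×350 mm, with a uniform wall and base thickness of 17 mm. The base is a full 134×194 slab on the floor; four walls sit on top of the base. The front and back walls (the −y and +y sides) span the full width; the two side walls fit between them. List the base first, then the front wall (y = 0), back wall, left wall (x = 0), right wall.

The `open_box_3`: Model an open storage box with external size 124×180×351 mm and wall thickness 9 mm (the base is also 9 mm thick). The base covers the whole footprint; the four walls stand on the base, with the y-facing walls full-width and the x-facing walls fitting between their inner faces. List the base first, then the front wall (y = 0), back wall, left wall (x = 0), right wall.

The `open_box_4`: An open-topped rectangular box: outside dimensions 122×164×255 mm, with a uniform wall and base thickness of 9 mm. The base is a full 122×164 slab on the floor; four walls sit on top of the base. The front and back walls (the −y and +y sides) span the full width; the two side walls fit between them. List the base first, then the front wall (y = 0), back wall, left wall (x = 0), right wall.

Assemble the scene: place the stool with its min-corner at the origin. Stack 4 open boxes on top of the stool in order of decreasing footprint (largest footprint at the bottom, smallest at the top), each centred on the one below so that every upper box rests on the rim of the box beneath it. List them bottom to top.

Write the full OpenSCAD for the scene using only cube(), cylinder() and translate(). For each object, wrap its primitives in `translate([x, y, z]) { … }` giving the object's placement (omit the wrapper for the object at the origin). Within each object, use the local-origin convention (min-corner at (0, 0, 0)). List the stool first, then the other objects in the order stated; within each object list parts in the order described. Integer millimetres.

translate([0, 0, 380]) cube([304, 288, 32]);
cube([28, 28, 380]);
translate([276, 0, 0]) cube([28, 28, 380]);
translate([0, 260, 0]) cube([28, 28, 380]);
translate([276, 260, 0]) cube([28, 28, 380]);
translate([73, 32, 412]) {
  cube([158, 224, 16]);
  translate([0, 0, 16]) cube([158, 16, 325]);
  translate([0, 208, 16]) cube([158, 16, 325]);
  translate([0, 16, 16]) cube([16, 192, 325]);
  translate([142, 16, 16]) cube([16, 192, 325]);
}
translate([85, 47, 753]) {
  cube([134, 194, 17]);
  translate([0, 0, 17]) cube([134, 17, 333]);
  translate([0, 177, 17]) cube([134, 17, 333]);
  translate([0, 17, 17]) cube([17, 160, 333]);
  translate([117, 17, 17]) cube([17, 160, 333]);
}
translate([90, 54, 1103]) {
  cube([124, 180, 9]);
  translate([0, 0, 9]) cube([124, 9, 342]);
  translate([0, 171, 9]) cube([124, 9, 342]);
  translate([0, 9, 9]) cube([9, 162, 342]);
  translate([115, 9, 9]) cube([9, 162, 342]);
}
translate([91, 62, 1454]) {
  cube([122, 164, 9]);
  translate([0, 0, 9]) cube([122, 9, 246]);
  translate([0, 155, 9]) cube([122, 9, 246]);
  translate([0, 9, 9]) cube([9, 146, 246]);
  translate([113, 9, 9]) cube([9, 146, 246]);
}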